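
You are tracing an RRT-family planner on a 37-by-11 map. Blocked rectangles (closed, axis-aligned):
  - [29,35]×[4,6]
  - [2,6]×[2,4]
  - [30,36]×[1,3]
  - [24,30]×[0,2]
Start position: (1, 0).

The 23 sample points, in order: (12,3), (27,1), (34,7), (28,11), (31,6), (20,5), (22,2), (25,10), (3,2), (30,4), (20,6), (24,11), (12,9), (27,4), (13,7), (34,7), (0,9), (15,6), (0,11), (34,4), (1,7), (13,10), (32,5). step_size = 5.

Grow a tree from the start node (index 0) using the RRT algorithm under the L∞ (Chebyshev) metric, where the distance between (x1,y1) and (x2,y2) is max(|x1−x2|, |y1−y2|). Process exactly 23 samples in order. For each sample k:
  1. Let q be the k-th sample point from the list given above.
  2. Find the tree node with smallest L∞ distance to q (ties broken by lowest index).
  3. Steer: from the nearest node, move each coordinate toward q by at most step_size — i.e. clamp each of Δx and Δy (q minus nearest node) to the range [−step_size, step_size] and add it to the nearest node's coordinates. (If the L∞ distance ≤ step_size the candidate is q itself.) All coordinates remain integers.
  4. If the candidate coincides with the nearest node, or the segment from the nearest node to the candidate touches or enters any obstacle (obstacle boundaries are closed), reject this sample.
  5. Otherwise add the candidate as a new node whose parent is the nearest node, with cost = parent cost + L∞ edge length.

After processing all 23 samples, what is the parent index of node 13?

1. q=(12,3) nearest=0 d=11 new=(6,3) → blocked by [2,6]×[2,4], reject
2. q=(27,1) nearest=0 d=26 new=(6,1) → add node 1 parent=0 cost=5
3. q=(34,7) nearest=1 d=28 new=(11,6) → add node 2 parent=1 cost=10
4. q=(28,11) nearest=2 d=17 new=(16,11) → add node 3 parent=2 cost=15
5. q=(31,6) nearest=3 d=15 new=(21,6) → add node 4 parent=3 cost=20
6. q=(20,5) nearest=4 d=1 new=(20,5) → add node 5 parent=4 cost=21
7. q=(22,2) nearest=5 d=3 new=(22,2) → add node 6 parent=5 cost=24
8. q=(25,10) nearest=4 d=4 new=(25,10) → add node 7 parent=4 cost=24
9. q=(3,2) nearest=0 d=2 new=(3,2) → blocked by [2,6]×[2,4], reject
10. q=(30,4) nearest=7 d=6 new=(30,5) → blocked by [29,35]×[4,6], reject
11. q=(20,6) nearest=4 d=1 new=(20,6) → add node 8 parent=4 cost=21
12. q=(24,11) nearest=7 d=1 new=(24,11) → add node 9 parent=7 cost=25
13. q=(12,9) nearest=2 d=3 new=(12,9) → add node 10 parent=2 cost=13
14. q=(27,4) nearest=6 d=5 new=(27,4) → add node 11 parent=6 cost=29
15. q=(13,7) nearest=2 d=2 new=(13,7) → add node 12 parent=2 cost=12
16. q=(34,7) nearest=11 d=7 new=(32,7) → blocked by [29,35]×[4,6], reject
17. q=(0,9) nearest=1 d=8 new=(1,6) → blocked by [2,6]×[2,4], reject
18. q=(15,6) nearest=12 d=2 new=(15,6) → add node 13 parent=12 cost=14
19. q=(0,11) nearest=1 d=10 new=(1,6) → blocked by [2,6]×[2,4], reject
20. q=(34,4) nearest=11 d=7 new=(32,4) → blocked by [29,35]×[4,6], reject
21. q=(1,7) nearest=1 d=6 new=(1,6) → blocked by [2,6]×[2,4], reject
22. q=(13,10) nearest=10 d=1 new=(13,10) → add node 14 parent=10 cost=14
23. q=(32,5) nearest=11 d=5 new=(32,5) → blocked by [29,35]×[4,6], reject

Parent of node 13: 12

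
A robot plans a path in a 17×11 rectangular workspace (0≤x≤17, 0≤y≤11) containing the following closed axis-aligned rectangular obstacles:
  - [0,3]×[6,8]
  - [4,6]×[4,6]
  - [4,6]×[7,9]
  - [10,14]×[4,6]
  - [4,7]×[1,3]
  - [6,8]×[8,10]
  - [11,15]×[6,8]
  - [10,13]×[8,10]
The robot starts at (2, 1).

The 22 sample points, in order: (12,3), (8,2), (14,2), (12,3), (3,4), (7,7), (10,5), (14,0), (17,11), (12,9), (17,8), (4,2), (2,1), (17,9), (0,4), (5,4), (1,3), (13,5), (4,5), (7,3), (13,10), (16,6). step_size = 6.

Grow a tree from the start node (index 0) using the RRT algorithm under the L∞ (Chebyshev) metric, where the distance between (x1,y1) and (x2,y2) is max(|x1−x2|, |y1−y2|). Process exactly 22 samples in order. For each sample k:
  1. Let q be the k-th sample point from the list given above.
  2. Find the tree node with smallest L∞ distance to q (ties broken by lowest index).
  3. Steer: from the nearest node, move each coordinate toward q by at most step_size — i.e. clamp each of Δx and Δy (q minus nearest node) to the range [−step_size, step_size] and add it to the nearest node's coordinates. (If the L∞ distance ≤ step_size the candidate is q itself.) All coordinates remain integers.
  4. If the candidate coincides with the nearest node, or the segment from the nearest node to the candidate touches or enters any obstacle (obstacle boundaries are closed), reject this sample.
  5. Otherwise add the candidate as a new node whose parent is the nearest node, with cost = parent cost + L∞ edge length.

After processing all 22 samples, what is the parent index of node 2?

Parent of node 2: 0

1. q=(12,3) nearest=0 d=10 new=(8,3) → blocked by [4,7]×[1,3], reject
2. q=(8,2) nearest=0 d=6 new=(8,2) → blocked by [4,7]×[1,3], reject
3. q=(14,2) nearest=0 d=12 new=(8,2) → blocked by [4,7]×[1,3], reject
4. q=(12,3) nearest=0 d=10 new=(8,3) → blocked by [4,7]×[1,3], reject
5. q=(3,4) nearest=0 d=3 new=(3,4) → add node 1 parent=0 cost=3
6. q=(7,7) nearest=1 d=4 new=(7,7) → blocked by [4,6]×[4,6], reject
7. q=(10,5) nearest=1 d=7 new=(9,5) → blocked by [4,6]×[4,6], reject
8. q=(14,0) nearest=1 d=11 new=(9,0) → blocked by [4,7]×[1,3], reject
9. q=(17,11) nearest=1 d=14 new=(9,10) → blocked by [4,6]×[4,6], reject
10. q=(12,9) nearest=1 d=9 new=(9,9) → blocked by [4,6]×[4,6], reject
11. q=(17,8) nearest=1 d=14 new=(9,8) → blocked by [4,6]×[4,6], reject
12. q=(4,2) nearest=0 d=2 new=(4,2) → blocked by [4,7]×[1,3], reject
13. q=(2,1) nearest=0 d=0 → coincident, reject
14. q=(17,9) nearest=1 d=14 new=(9,9) → blocked by [4,6]×[4,6], reject
15. q=(0,4) nearest=0 d=3 new=(0,4) → add node 2 parent=0 cost=3
16. q=(5,4) nearest=1 d=2 new=(5,4) → blocked by [4,6]×[4,6], reject
17. q=(1,3) nearest=2 d=1 new=(1,3) → add node 3 parent=2 cost=4
18. q=(13,5) nearest=1 d=10 new=(9,5) → blocked by [4,6]×[4,6], reject
19. q=(4,5) nearest=1 d=1 new=(4,5) → blocked by [4,6]×[4,6], reject
20. q=(7,3) nearest=1 d=4 new=(7,3) → blocked by [4,7]×[1,3], reject
21. q=(13,10) nearest=1 d=10 new=(9,10) → blocked by [4,6]×[4,6], reject
22. q=(16,6) nearest=1 d=13 new=(9,6) → blocked by [4,6]×[4,6], reject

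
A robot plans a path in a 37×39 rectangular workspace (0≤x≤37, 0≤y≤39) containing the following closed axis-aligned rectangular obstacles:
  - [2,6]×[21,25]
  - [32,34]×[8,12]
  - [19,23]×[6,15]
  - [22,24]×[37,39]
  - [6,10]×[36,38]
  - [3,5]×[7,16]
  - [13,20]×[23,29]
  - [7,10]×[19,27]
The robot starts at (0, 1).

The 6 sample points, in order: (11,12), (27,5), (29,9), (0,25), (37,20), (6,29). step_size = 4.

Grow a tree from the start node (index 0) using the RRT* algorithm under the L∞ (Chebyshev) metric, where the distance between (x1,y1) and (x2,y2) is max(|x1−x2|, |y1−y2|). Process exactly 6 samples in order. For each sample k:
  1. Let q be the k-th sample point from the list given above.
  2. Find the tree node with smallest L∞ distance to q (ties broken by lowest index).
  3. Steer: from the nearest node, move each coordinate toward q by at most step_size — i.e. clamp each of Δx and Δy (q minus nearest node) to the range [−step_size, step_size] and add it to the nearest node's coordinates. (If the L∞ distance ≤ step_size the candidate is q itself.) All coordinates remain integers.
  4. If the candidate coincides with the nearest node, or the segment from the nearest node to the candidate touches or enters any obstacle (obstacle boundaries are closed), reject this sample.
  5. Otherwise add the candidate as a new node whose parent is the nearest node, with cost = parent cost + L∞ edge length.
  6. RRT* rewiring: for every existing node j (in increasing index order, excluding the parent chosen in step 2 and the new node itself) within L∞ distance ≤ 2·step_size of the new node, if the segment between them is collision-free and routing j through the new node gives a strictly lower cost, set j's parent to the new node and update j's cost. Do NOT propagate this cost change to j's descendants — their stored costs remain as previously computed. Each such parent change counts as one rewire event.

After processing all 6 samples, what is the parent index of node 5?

1. q=(11,12) nearest=0 d=11 new=(4,5) → add node 1 parent=0 cost=4
2. q=(27,5) nearest=1 d=23 new=(8,5) → add node 2 parent=1 cost=8
3. q=(29,9) nearest=2 d=21 new=(12,9) → add node 3 parent=2 cost=12
4. q=(0,25) nearest=3 d=16 new=(8,13) → add node 4 parent=3 cost=16
5. q=(37,20) nearest=3 d=25 new=(16,13) → add node 5 parent=3 cost=16
6. q=(6,29) nearest=4 d=16 new=(6,17) → add node 6 parent=4 cost=20

Parent of node 5: 3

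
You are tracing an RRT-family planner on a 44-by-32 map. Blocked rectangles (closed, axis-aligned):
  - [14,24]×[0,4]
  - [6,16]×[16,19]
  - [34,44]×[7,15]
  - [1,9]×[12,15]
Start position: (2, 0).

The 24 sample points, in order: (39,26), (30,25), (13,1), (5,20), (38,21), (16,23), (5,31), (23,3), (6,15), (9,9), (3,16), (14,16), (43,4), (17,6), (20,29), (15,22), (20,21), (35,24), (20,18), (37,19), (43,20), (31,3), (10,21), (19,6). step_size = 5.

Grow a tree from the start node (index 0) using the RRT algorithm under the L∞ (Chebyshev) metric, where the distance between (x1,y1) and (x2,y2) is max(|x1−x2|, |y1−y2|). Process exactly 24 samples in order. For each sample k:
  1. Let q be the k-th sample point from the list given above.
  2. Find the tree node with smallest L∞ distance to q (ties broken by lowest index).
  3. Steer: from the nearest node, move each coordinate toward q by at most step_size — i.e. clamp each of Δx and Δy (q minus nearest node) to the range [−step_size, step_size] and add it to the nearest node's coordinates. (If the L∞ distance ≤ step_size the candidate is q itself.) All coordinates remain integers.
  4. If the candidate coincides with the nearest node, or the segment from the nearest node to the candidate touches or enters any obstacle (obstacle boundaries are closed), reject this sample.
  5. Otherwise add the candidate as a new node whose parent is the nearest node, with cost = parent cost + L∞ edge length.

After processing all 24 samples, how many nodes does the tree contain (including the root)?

Node count: 21

1. q=(39,26) nearest=0 d=37 new=(7,5) → add node 1 parent=0 cost=5
2. q=(30,25) nearest=1 d=23 new=(12,10) → add node 2 parent=1 cost=10
3. q=(13,1) nearest=1 d=6 new=(12,1) → add node 3 parent=1 cost=10
4. q=(5,20) nearest=2 d=10 new=(7,15) → blocked by [1,9]×[12,15], reject
5. q=(38,21) nearest=2 d=26 new=(17,15) → add node 4 parent=2 cost=15
6. q=(16,23) nearest=4 d=8 new=(16,20) → add node 5 parent=4 cost=20
7. q=(5,31) nearest=5 d=11 new=(11,25) → add node 6 parent=5 cost=25
8. q=(23,3) nearest=2 d=11 new=(17,5) → add node 7 parent=2 cost=15
9. q=(6,15) nearest=2 d=6 new=(7,15) → blocked by [1,9]×[12,15], reject
10. q=(9,9) nearest=2 d=3 new=(9,9) → add node 8 parent=2 cost=13
11. q=(3,16) nearest=8 d=7 new=(4,14) → blocked by [1,9]×[12,15], reject
12. q=(14,16) nearest=4 d=3 new=(14,16) → blocked by [6,16]×[16,19], reject
13. q=(43,4) nearest=4 d=26 new=(22,10) → add node 9 parent=4 cost=20
14. q=(17,6) nearest=7 d=1 new=(17,6) → add node 10 parent=7 cost=16
15. q=(20,29) nearest=5 d=9 new=(20,25) → add node 11 parent=5 cost=25
16. q=(15,22) nearest=5 d=2 new=(15,22) → add node 12 parent=5 cost=22
17. q=(20,21) nearest=5 d=4 new=(20,21) → add node 13 parent=5 cost=24
18. q=(35,24) nearest=9 d=14 new=(27,15) → add node 14 parent=9 cost=25
19. q=(20,18) nearest=4 d=3 new=(20,18) → add node 15 parent=4 cost=18
20. q=(37,19) nearest=14 d=10 new=(32,19) → add node 16 parent=14 cost=30
21. q=(43,20) nearest=16 d=11 new=(37,20) → add node 17 parent=16 cost=35
22. q=(31,3) nearest=9 d=9 new=(27,5) → add node 18 parent=9 cost=25
23. q=(10,21) nearest=6 d=4 new=(10,21) → add node 19 parent=6 cost=29
24. q=(19,6) nearest=7 d=2 new=(19,6) → add node 20 parent=7 cost=17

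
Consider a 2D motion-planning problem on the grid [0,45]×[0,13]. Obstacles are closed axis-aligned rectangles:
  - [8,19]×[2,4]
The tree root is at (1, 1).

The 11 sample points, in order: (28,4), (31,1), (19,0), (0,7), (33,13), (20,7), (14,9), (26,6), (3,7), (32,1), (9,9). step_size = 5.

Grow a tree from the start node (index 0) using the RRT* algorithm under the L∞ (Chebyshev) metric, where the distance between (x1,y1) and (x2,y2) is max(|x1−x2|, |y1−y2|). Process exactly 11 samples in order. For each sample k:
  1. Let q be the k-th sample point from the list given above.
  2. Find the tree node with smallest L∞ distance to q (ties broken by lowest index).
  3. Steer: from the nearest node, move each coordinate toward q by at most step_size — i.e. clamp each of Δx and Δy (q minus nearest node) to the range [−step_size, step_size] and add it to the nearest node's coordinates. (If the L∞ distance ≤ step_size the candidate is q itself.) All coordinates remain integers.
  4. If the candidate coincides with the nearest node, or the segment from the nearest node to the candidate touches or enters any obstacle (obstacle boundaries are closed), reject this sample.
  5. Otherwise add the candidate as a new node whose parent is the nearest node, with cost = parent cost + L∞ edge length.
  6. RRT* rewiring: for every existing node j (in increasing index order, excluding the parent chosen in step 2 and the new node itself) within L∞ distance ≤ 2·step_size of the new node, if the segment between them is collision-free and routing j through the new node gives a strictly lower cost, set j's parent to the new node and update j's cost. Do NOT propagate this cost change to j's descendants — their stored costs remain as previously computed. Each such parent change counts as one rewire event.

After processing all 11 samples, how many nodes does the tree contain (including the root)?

Node count: 10

1. q=(28,4) nearest=0 d=27 new=(6,4) → add node 1 parent=0 cost=5
2. q=(31,1) nearest=1 d=25 new=(11,1) → blocked by [8,19]×[2,4], reject
3. q=(19,0) nearest=1 d=13 new=(11,0) → blocked by [8,19]×[2,4], reject
4. q=(0,7) nearest=0 d=6 new=(0,6) → add node 2 parent=0 cost=5
5. q=(33,13) nearest=1 d=27 new=(11,9) → add node 3 parent=1 cost=10
6. q=(20,7) nearest=3 d=9 new=(16,7) → add node 4 parent=3 cost=15
7. q=(14,9) nearest=4 d=2 new=(14,9) → add node 5 parent=4 cost=17
8. q=(26,6) nearest=4 d=10 new=(21,6) → add node 6 parent=4 cost=20
9. q=(3,7) nearest=1 d=3 new=(3,7) → add node 7 parent=1 cost=8
10. q=(32,1) nearest=6 d=11 new=(26,1) → add node 8 parent=6 cost=25
11. q=(9,9) nearest=3 d=2 new=(9,9) → add node 9 parent=3 cost=12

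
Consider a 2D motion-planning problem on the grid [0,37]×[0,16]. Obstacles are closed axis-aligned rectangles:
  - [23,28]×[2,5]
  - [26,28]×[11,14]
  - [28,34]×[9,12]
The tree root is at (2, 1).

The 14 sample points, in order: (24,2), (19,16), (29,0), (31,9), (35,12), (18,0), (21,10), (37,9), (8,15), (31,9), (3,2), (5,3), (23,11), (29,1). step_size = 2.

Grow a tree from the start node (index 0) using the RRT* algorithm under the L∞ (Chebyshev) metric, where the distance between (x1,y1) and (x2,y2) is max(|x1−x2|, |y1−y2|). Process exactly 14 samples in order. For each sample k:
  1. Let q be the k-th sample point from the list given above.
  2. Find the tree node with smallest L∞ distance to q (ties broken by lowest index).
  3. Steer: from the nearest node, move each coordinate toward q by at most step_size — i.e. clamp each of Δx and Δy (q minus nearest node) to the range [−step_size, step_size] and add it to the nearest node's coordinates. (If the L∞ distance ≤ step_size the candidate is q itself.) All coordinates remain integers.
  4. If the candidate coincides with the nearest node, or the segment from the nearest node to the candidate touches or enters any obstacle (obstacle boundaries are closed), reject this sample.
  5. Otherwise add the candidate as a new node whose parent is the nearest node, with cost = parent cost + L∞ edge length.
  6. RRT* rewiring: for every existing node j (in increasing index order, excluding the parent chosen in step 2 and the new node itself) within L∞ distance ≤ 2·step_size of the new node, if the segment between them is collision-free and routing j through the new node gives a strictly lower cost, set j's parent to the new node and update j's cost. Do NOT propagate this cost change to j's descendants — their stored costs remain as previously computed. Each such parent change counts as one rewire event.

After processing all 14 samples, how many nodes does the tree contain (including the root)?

1. q=(24,2) nearest=0 d=22 new=(4,2) → add node 1 parent=0 cost=2
2. q=(19,16) nearest=1 d=15 new=(6,4) → add node 2 parent=1 cost=4
3. q=(29,0) nearest=2 d=23 new=(8,2) → add node 3 parent=2 cost=6
4. q=(31,9) nearest=3 d=23 new=(10,4) → add node 4 parent=3 cost=8
5. q=(35,12) nearest=4 d=25 new=(12,6) → add node 5 parent=4 cost=10
6. q=(18,0) nearest=5 d=6 new=(14,4) → add node 6 parent=5 cost=12
7. q=(21,10) nearest=6 d=7 new=(16,6) → add node 7 parent=6 cost=14
8. q=(37,9) nearest=7 d=21 new=(18,8) → add node 8 parent=7 cost=16
9. q=(8,15) nearest=5 d=9 new=(10,8) → add node 9 parent=5 cost=12
10. q=(31,9) nearest=8 d=13 new=(20,9) → add node 10 parent=8 cost=18
11. q=(3,2) nearest=0 d=1 new=(3,2) → add node 11 parent=0 cost=1
12. q=(5,3) nearest=1 d=1 new=(5,3) → add node 12 parent=1 cost=3
13. q=(23,11) nearest=10 d=3 new=(22,11) → add node 13 parent=10 cost=20
14. q=(29,1) nearest=10 d=9 new=(22,7) → add node 14 parent=10 cost=20

Node count: 15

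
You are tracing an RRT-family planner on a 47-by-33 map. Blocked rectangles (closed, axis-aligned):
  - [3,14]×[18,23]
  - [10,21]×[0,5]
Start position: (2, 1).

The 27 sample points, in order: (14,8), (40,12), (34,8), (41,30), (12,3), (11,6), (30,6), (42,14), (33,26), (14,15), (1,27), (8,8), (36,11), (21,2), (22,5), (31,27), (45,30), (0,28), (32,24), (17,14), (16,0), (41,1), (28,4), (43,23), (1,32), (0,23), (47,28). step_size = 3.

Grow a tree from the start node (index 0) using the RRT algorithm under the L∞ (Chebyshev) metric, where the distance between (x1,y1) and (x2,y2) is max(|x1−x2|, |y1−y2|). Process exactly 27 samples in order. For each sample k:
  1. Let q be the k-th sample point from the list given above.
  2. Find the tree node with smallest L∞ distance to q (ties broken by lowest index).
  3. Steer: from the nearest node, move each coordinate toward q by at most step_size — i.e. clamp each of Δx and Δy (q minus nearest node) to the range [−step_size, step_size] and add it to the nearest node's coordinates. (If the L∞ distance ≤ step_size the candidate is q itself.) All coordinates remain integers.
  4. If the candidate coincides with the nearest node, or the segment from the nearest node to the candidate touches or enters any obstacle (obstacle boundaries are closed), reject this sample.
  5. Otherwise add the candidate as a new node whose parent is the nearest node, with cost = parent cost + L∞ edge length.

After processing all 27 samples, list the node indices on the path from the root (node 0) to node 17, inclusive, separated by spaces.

1. q=(14,8) nearest=0 d=12 new=(5,4) → add node 1 parent=0 cost=3
2. q=(40,12) nearest=1 d=35 new=(8,7) → add node 2 parent=1 cost=6
3. q=(34,8) nearest=2 d=26 new=(11,8) → add node 3 parent=2 cost=9
4. q=(41,30) nearest=3 d=30 new=(14,11) → add node 4 parent=3 cost=12
5. q=(12,3) nearest=2 d=4 new=(11,4) → blocked by [10,21]×[0,5], reject
6. q=(11,6) nearest=3 d=2 new=(11,6) → add node 5 parent=3 cost=11
7. q=(30,6) nearest=4 d=16 new=(17,8) → add node 6 parent=4 cost=15
8. q=(42,14) nearest=6 d=25 new=(20,11) → add node 7 parent=6 cost=18
9. q=(33,26) nearest=7 d=15 new=(23,14) → add node 8 parent=7 cost=21
10. q=(14,15) nearest=4 d=4 new=(14,14) → add node 9 parent=4 cost=15
11. q=(1,27) nearest=9 d=13 new=(11,17) → add node 10 parent=9 cost=18
12. q=(8,8) nearest=2 d=1 new=(8,8) → add node 11 parent=2 cost=7
13. q=(36,11) nearest=8 d=13 new=(26,11) → add node 12 parent=8 cost=24
14. q=(21,2) nearest=6 d=6 new=(20,5) → blocked by [10,21]×[0,5], reject
15. q=(22,5) nearest=6 d=5 new=(20,5) → blocked by [10,21]×[0,5], reject
16. q=(31,27) nearest=8 d=13 new=(26,17) → add node 13 parent=8 cost=24
17. q=(45,30) nearest=12 d=19 new=(29,14) → add node 14 parent=12 cost=27
18. q=(0,28) nearest=10 d=11 new=(8,20) → blocked by [3,14]×[18,23], reject
19. q=(32,24) nearest=13 d=7 new=(29,20) → add node 15 parent=13 cost=27
20. q=(17,14) nearest=4 d=3 new=(17,14) → add node 16 parent=4 cost=15
21. q=(16,0) nearest=5 d=6 new=(14,3) → blocked by [10,21]×[0,5], reject
22. q=(41,1) nearest=14 d=13 new=(32,11) → add node 17 parent=14 cost=30
23. q=(28,4) nearest=12 d=7 new=(28,8) → add node 18 parent=12 cost=27
24. q=(43,23) nearest=17 d=12 new=(35,14) → add node 19 parent=17 cost=33
25. q=(1,32) nearest=10 d=15 new=(8,20) → blocked by [3,14]×[18,23], reject
26. q=(0,23) nearest=10 d=11 new=(8,20) → blocked by [3,14]×[18,23], reject
27. q=(47,28) nearest=19 d=14 new=(38,17) → add node 20 parent=19 cost=36

Path: 0 1 2 3 4 6 7 8 12 14 17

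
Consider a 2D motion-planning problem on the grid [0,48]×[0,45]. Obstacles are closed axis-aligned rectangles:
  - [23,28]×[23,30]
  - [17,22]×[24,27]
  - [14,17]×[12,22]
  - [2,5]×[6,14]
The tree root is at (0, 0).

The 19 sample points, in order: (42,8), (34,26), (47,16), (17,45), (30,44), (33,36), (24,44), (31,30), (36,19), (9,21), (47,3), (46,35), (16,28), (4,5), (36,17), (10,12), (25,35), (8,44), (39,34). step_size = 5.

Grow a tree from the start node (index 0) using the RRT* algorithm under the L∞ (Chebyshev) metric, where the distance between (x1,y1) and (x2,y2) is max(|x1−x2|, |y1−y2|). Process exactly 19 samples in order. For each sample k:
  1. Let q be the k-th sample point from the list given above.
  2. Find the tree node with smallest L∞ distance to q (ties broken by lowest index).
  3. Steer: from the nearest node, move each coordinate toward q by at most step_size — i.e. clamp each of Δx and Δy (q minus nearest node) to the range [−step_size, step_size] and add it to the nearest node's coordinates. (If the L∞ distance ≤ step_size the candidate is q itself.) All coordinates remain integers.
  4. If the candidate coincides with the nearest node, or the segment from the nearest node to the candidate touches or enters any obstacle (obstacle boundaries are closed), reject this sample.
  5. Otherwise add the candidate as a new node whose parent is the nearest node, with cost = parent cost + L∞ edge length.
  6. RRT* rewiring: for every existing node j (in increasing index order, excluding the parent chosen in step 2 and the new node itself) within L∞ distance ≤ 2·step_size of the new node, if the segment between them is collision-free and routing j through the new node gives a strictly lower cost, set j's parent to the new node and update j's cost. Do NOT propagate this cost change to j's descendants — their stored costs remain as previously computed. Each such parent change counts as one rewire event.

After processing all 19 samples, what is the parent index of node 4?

1. q=(42,8) nearest=0 d=42 new=(5,5) → add node 1 parent=0 cost=5
2. q=(34,26) nearest=1 d=29 new=(10,10) → add node 2 parent=1 cost=10
3. q=(47,16) nearest=2 d=37 new=(15,15) → blocked by [14,17]×[12,22], reject
4. q=(17,45) nearest=2 d=35 new=(15,15) → blocked by [14,17]×[12,22], reject
5. q=(30,44) nearest=2 d=34 new=(15,15) → blocked by [14,17]×[12,22], reject
6. q=(33,36) nearest=2 d=26 new=(15,15) → blocked by [14,17]×[12,22], reject
7. q=(24,44) nearest=2 d=34 new=(15,15) → blocked by [14,17]×[12,22], reject
8. q=(31,30) nearest=2 d=21 new=(15,15) → blocked by [14,17]×[12,22], reject
9. q=(36,19) nearest=2 d=26 new=(15,15) → blocked by [14,17]×[12,22], reject
10. q=(9,21) nearest=2 d=11 new=(9,15) → add node 3 parent=2 cost=15
11. q=(47,3) nearest=2 d=37 new=(15,5) → add node 4 parent=2 cost=15
12. q=(46,35) nearest=4 d=31 new=(20,10) → add node 5 parent=4 cost=20
13. q=(16,28) nearest=3 d=13 new=(14,20) → blocked by [14,17]×[12,22], reject
14. q=(4,5) nearest=1 d=1 new=(4,5) → add node 6 parent=1 cost=6
15. q=(36,17) nearest=5 d=16 new=(25,15) → add node 7 parent=5 cost=25
16. q=(10,12) nearest=2 d=2 new=(10,12) → add node 8 parent=2 cost=12
17. q=(25,35) nearest=3 d=20 new=(14,20) → blocked by [14,17]×[12,22], reject
18. q=(8,44) nearest=3 d=29 new=(8,20) → add node 9 parent=3 cost=20
19. q=(39,34) nearest=7 d=19 new=(30,20) → add node 10 parent=7 cost=30

Parent of node 4: 2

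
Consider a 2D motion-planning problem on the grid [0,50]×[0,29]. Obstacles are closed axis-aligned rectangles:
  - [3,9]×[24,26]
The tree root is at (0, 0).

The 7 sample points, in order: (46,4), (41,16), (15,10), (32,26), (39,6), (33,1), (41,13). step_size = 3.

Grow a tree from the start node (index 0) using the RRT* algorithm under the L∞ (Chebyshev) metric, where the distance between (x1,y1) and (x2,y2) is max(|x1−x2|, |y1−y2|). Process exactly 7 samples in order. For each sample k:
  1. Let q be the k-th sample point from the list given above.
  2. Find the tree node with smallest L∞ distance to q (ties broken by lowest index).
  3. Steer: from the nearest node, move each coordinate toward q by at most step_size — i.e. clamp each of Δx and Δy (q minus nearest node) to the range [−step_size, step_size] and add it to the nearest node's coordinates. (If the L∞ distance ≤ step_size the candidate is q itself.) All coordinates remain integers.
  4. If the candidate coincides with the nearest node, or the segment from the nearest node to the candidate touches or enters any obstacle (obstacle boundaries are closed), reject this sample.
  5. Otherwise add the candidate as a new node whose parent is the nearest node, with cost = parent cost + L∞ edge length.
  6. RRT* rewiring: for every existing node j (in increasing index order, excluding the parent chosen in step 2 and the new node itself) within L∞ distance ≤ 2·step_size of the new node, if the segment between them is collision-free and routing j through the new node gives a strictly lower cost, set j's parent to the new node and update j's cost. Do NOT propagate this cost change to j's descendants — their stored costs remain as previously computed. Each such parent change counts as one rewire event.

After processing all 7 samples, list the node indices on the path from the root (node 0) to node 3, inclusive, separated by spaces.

Path: 0 1 2 3

1. q=(46,4) nearest=0 d=46 new=(3,3) → add node 1 parent=0 cost=3
2. q=(41,16) nearest=1 d=38 new=(6,6) → add node 2 parent=1 cost=6
3. q=(15,10) nearest=2 d=9 new=(9,9) → add node 3 parent=2 cost=9
4. q=(32,26) nearest=3 d=23 new=(12,12) → add node 4 parent=3 cost=12
5. q=(39,6) nearest=4 d=27 new=(15,9) → add node 5 parent=4 cost=15
6. q=(33,1) nearest=5 d=18 new=(18,6) → add node 6 parent=5 cost=18
7. q=(41,13) nearest=6 d=23 new=(21,9) → add node 7 parent=6 cost=21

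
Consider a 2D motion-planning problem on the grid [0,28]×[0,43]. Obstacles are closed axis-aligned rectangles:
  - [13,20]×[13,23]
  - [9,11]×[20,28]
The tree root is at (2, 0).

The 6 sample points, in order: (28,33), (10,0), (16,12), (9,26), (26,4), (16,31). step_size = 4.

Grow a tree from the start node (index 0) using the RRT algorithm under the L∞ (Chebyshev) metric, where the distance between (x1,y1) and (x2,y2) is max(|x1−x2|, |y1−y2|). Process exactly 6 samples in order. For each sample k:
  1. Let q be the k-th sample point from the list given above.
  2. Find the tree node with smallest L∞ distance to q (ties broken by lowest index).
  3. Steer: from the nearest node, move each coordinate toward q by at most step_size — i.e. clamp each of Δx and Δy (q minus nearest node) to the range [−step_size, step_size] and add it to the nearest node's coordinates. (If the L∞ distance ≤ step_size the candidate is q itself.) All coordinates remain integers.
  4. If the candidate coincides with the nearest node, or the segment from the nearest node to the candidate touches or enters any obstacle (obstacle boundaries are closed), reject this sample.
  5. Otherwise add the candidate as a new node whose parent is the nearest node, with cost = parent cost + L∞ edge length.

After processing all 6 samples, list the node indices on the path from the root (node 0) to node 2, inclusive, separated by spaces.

Path: 0 1 2

1. q=(28,33) nearest=0 d=33 new=(6,4) → add node 1 parent=0 cost=4
2. q=(10,0) nearest=1 d=4 new=(10,0) → add node 2 parent=1 cost=8
3. q=(16,12) nearest=1 d=10 new=(10,8) → add node 3 parent=1 cost=8
4. q=(9,26) nearest=3 d=18 new=(9,12) → add node 4 parent=3 cost=12
5. q=(26,4) nearest=2 d=16 new=(14,4) → add node 5 parent=2 cost=12
6. q=(16,31) nearest=4 d=19 new=(13,16) → blocked by [13,20]×[13,23], reject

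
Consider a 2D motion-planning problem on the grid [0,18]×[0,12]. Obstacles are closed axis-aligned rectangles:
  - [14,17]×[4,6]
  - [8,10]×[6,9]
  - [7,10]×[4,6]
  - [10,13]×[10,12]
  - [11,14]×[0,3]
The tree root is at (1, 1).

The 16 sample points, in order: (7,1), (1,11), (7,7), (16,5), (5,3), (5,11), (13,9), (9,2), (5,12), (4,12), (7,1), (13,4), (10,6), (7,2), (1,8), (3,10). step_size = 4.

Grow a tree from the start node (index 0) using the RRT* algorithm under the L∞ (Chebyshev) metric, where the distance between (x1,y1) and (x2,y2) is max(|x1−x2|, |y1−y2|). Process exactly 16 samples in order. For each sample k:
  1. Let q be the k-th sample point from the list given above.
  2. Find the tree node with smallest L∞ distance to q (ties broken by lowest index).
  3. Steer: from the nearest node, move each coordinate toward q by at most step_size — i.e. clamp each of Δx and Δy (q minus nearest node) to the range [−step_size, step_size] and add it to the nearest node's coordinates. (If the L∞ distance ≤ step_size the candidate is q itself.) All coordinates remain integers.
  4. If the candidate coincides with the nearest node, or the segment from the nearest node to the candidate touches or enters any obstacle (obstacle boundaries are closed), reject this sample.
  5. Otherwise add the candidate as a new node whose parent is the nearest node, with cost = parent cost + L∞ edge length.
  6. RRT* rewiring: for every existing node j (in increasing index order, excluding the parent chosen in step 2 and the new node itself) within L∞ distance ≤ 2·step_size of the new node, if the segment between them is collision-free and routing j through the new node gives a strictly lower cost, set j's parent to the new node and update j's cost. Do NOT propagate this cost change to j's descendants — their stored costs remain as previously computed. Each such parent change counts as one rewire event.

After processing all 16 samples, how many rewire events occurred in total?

1. q=(7,1) nearest=0 d=6 new=(5,1) → add node 1 parent=0 cost=4
2. q=(1,11) nearest=0 d=10 new=(1,5) → add node 2 parent=0 cost=4
3. q=(7,7) nearest=0 d=6 new=(5,5) → add node 3 parent=0 cost=4
4. q=(16,5) nearest=1 d=11 new=(9,5) → blocked by [7,10]×[4,6], reject
5. q=(5,3) nearest=1 d=2 new=(5,3) → add node 4 parent=1 cost=6
6. q=(5,11) nearest=2 d=6 new=(5,9) → add node 5 parent=2 cost=8
7. q=(13,9) nearest=1 d=8 new=(9,5) → blocked by [7,10]×[4,6], reject
8. q=(9,2) nearest=1 d=4 new=(9,2) → add node 6 parent=1 cost=8
9. q=(5,12) nearest=5 d=3 new=(5,12) → add node 7 parent=5 cost=11
10. q=(4,12) nearest=7 d=1 new=(4,12) → add node 8 parent=7 cost=12
11. q=(7,1) nearest=1 d=2 new=(7,1) → add node 9 parent=1 cost=6
12. q=(13,4) nearest=6 d=4 new=(13,4) → blocked by [11,14]×[0,3], reject
13. q=(10,6) nearest=6 d=4 new=(10,6) → blocked by [8,10]×[6,9], reject
14. q=(7,2) nearest=9 d=1 new=(7,2) → add node 10 parent=9 cost=7
15. q=(1,8) nearest=2 d=3 new=(1,8) → add node 11 parent=2 cost=7; rewire 8→11 (11<12)
16. q=(3,10) nearest=5 d=2 new=(3,10) → add node 12 parent=5 cost=10

Rewire events: 1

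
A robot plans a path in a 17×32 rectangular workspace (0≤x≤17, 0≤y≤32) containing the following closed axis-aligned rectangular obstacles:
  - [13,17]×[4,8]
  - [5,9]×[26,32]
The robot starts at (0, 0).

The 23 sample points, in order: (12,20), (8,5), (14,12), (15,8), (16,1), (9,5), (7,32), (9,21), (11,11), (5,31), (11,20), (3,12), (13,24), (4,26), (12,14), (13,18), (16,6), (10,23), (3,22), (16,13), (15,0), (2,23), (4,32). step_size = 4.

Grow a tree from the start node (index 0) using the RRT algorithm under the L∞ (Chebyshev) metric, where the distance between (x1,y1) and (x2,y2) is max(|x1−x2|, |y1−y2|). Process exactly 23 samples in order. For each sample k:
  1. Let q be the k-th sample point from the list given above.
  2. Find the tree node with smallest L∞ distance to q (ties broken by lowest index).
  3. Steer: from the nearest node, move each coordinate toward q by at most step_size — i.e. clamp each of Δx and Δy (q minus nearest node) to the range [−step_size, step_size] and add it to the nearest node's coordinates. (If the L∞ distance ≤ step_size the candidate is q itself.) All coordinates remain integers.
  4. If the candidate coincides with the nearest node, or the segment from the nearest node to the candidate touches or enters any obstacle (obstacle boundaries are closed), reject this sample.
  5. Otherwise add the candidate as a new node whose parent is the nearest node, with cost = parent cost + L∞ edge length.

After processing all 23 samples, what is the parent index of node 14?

Parent of node 14: 7

1. q=(12,20) nearest=0 d=20 new=(4,4) → add node 1 parent=0 cost=4
2. q=(8,5) nearest=1 d=4 new=(8,5) → add node 2 parent=1 cost=8
3. q=(14,12) nearest=2 d=7 new=(12,9) → add node 3 parent=2 cost=12
4. q=(15,8) nearest=3 d=3 new=(15,8) → blocked by [13,17]×[4,8], reject
5. q=(16,1) nearest=2 d=8 new=(12,1) → add node 4 parent=2 cost=12
6. q=(9,5) nearest=2 d=1 new=(9,5) → add node 5 parent=2 cost=9
7. q=(7,32) nearest=3 d=23 new=(8,13) → add node 6 parent=3 cost=16
8. q=(9,21) nearest=6 d=8 new=(9,17) → add node 7 parent=6 cost=20
9. q=(11,11) nearest=3 d=2 new=(11,11) → add node 8 parent=3 cost=14
10. q=(5,31) nearest=7 d=14 new=(5,21) → add node 9 parent=7 cost=24
11. q=(11,20) nearest=7 d=3 new=(11,20) → add node 10 parent=7 cost=23
12. q=(3,12) nearest=6 d=5 new=(4,12) → add node 11 parent=6 cost=20
13. q=(13,24) nearest=10 d=4 new=(13,24) → add node 12 parent=10 cost=27
14. q=(4,26) nearest=9 d=5 new=(4,25) → add node 13 parent=9 cost=28
15. q=(12,14) nearest=7 d=3 new=(12,14) → add node 14 parent=7 cost=23
16. q=(13,18) nearest=10 d=2 new=(13,18) → add node 15 parent=10 cost=25
17. q=(16,6) nearest=3 d=4 new=(16,6) → blocked by [13,17]×[4,8], reject
18. q=(10,23) nearest=10 d=3 new=(10,23) → add node 16 parent=10 cost=26
19. q=(3,22) nearest=9 d=2 new=(3,22) → add node 17 parent=9 cost=26
20. q=(16,13) nearest=3 d=4 new=(16,13) → add node 18 parent=3 cost=16
21. q=(15,0) nearest=4 d=3 new=(15,0) → add node 19 parent=4 cost=15
22. q=(2,23) nearest=17 d=1 new=(2,23) → add node 20 parent=17 cost=27
23. q=(4,32) nearest=13 d=7 new=(4,29) → add node 21 parent=13 cost=32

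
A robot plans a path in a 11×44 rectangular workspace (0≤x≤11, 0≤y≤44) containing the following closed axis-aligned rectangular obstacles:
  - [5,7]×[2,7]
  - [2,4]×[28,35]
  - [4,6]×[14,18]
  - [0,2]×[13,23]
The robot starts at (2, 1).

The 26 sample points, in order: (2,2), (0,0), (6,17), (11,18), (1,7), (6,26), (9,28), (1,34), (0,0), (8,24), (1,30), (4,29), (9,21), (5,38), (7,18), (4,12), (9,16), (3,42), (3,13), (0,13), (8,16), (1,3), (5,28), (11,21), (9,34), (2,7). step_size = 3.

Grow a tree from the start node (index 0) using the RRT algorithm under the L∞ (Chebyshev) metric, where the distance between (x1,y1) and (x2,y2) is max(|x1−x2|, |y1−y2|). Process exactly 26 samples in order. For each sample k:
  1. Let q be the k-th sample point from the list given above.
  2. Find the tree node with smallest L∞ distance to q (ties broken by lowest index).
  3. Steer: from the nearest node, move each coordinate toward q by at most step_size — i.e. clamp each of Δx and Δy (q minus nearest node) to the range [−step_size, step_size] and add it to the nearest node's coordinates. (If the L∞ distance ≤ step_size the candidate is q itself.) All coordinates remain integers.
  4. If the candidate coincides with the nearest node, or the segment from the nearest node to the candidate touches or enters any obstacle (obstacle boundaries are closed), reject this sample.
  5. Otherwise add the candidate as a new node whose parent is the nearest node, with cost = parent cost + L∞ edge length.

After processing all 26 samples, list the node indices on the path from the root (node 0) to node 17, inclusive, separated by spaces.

Path: 0 1 3 4 5 6 7 17

1. q=(2,2) nearest=0 d=1 new=(2,2) → add node 1 parent=0 cost=1
2. q=(0,0) nearest=0 d=2 new=(0,0) → add node 2 parent=0 cost=2
3. q=(6,17) nearest=1 d=15 new=(5,5) → blocked by [5,7]×[2,7], reject
4. q=(11,18) nearest=1 d=16 new=(5,5) → blocked by [5,7]×[2,7], reject
5. q=(1,7) nearest=1 d=5 new=(1,5) → add node 3 parent=1 cost=4
6. q=(6,26) nearest=3 d=21 new=(4,8) → add node 4 parent=3 cost=7
7. q=(9,28) nearest=4 d=20 new=(7,11) → add node 5 parent=4 cost=10
8. q=(1,34) nearest=5 d=23 new=(4,14) → blocked by [4,6]×[14,18], reject
9. q=(0,0) nearest=2 d=0 → coincident, reject
10. q=(8,24) nearest=5 d=13 new=(8,14) → add node 6 parent=5 cost=13
11. q=(1,30) nearest=6 d=16 new=(5,17) → blocked by [4,6]×[14,18], reject
12. q=(4,29) nearest=6 d=15 new=(5,17) → blocked by [4,6]×[14,18], reject
13. q=(9,21) nearest=6 d=7 new=(9,17) → add node 7 parent=6 cost=16
14. q=(5,38) nearest=7 d=21 new=(6,20) → add node 8 parent=7 cost=19
15. q=(7,18) nearest=7 d=2 new=(7,18) → add node 9 parent=7 cost=18
16. q=(4,12) nearest=5 d=3 new=(4,12) → add node 10 parent=5 cost=13
17. q=(9,16) nearest=7 d=1 new=(9,16) → add node 11 parent=7 cost=17
18. q=(3,42) nearest=8 d=22 new=(3,23) → add node 12 parent=8 cost=22
19. q=(3,13) nearest=10 d=1 new=(3,13) → add node 13 parent=10 cost=14
20. q=(0,13) nearest=13 d=3 new=(0,13) → blocked by [0,2]×[13,23], reject
21. q=(8,16) nearest=7 d=1 new=(8,16) → add node 14 parent=7 cost=17
22. q=(1,3) nearest=1 d=1 new=(1,3) → add node 15 parent=1 cost=2
23. q=(5,28) nearest=12 d=5 new=(5,26) → add node 16 parent=12 cost=25
24. q=(11,21) nearest=7 d=4 new=(11,20) → add node 17 parent=7 cost=19
25. q=(9,34) nearest=16 d=8 new=(8,29) → add node 18 parent=16 cost=28
26. q=(2,7) nearest=3 d=2 new=(2,7) → add node 19 parent=3 cost=6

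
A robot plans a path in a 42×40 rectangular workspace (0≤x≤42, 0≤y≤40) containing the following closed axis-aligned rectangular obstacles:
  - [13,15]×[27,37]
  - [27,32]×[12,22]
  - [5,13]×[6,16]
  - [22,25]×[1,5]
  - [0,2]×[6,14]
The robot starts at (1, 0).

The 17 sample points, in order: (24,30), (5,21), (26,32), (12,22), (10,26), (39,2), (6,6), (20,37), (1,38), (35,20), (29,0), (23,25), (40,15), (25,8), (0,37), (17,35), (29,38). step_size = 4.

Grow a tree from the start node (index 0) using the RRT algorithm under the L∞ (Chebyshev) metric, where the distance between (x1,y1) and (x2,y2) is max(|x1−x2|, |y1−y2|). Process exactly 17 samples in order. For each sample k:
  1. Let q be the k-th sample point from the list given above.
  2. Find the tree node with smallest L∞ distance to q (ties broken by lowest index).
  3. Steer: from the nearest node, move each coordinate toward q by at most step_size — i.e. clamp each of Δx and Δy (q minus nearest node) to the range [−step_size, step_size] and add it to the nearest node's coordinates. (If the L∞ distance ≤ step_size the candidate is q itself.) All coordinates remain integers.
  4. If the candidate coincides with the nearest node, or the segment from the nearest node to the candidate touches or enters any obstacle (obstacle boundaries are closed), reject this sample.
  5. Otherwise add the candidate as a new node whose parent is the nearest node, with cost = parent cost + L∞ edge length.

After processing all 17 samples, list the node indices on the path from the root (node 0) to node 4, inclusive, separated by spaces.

1. q=(24,30) nearest=0 d=30 new=(5,4) → add node 1 parent=0 cost=4
2. q=(5,21) nearest=1 d=17 new=(5,8) → blocked by [5,13]×[6,16], reject
3. q=(26,32) nearest=1 d=28 new=(9,8) → blocked by [5,13]×[6,16], reject
4. q=(12,22) nearest=1 d=18 new=(9,8) → blocked by [5,13]×[6,16], reject
5. q=(10,26) nearest=1 d=22 new=(9,8) → blocked by [5,13]×[6,16], reject
6. q=(39,2) nearest=1 d=34 new=(9,2) → add node 2 parent=1 cost=8
7. q=(6,6) nearest=1 d=2 new=(6,6) → blocked by [5,13]×[6,16], reject
8. q=(20,37) nearest=1 d=33 new=(9,8) → blocked by [5,13]×[6,16], reject
9. q=(1,38) nearest=1 d=34 new=(1,8) → blocked by [0,2]×[6,14], reject
10. q=(35,20) nearest=2 d=26 new=(13,6) → blocked by [5,13]×[6,16], reject
11. q=(29,0) nearest=2 d=20 new=(13,0) → add node 3 parent=2 cost=12
12. q=(23,25) nearest=1 d=21 new=(9,8) → blocked by [5,13]×[6,16], reject
13. q=(40,15) nearest=3 d=27 new=(17,4) → add node 4 parent=3 cost=16
14. q=(25,8) nearest=4 d=8 new=(21,8) → add node 5 parent=4 cost=20
15. q=(0,37) nearest=5 d=29 new=(17,12) → add node 6 parent=5 cost=24
16. q=(17,35) nearest=6 d=23 new=(17,16) → add node 7 parent=6 cost=28
17. q=(29,38) nearest=7 d=22 new=(21,20) → add node 8 parent=7 cost=32

Path: 0 1 2 3 4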